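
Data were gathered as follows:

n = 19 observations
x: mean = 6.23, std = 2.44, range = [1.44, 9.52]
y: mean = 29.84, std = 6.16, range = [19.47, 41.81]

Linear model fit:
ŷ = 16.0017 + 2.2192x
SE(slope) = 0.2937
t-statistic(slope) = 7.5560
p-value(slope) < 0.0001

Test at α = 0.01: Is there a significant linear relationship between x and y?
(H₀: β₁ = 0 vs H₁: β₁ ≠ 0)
Since p-value < 0.0001 < α = 0.01, reject H₀ — the slope is significantly different from 0.

Hypothesis test for the slope coefficient:

H₀: β₁ = 0 (no linear relationship)
H₁: β₁ ≠ 0 (linear relationship exists)

Test statistic: t = β̂₁ / SE(β̂₁) = 2.2192 / 0.2937 = 7.5560

p < 0.0001: how often a slope estimate this far from 0 (in SE units) would arise by chance if β₁ were truly 0.

Decision rule: reject H₀ if p-value < α.
p-value < 0.0001 < α = 0.01 → reject H₀.

At α = 0.01 the data do provide convincing evidence of a nonzero slope.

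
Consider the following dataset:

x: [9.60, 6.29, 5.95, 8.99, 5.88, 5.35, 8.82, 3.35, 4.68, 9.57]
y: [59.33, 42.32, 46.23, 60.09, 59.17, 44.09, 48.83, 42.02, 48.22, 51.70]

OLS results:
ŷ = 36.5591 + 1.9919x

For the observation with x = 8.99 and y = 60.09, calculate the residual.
Residual = 5.6237

The residual is the difference between the actual value and the predicted value:

Residual = y - ŷ

Step 1: Calculate predicted value
ŷ = 36.5591 + 1.9919 × 8.99
ŷ = 54.4663

Step 2: Calculate residual
Residual = 60.09 - 54.4663
Residual = 5.6237

Sign check: y > ŷ, so the point is above the line and the fit underestimates here.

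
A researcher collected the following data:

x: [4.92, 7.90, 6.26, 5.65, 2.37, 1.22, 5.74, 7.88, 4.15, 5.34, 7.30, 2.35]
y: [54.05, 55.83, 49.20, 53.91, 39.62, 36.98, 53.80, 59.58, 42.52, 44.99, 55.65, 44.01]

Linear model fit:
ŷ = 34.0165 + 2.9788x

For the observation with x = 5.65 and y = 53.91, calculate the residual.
Residual = 3.0633

The residual is the difference between the actual value and the predicted value:

Residual = y - ŷ

Step 1: Calculate predicted value
ŷ = 34.0165 + 2.9788 × 5.65
ŷ = 50.8467

Step 2: Calculate residual
Residual = 53.91 - 50.8467
Residual = 3.0633

The residual is positive, so the observed y = 53.91 sits above the regression line (the line underestimates it by 3.0633).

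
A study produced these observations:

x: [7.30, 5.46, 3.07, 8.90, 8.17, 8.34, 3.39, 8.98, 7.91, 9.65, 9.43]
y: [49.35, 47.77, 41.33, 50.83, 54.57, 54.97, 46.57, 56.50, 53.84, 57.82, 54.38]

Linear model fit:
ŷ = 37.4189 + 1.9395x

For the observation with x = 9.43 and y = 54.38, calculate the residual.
Residual = -1.3284

The residual is the difference between the actual value and the predicted value:

Residual = y - ŷ

Step 1: Calculate predicted value
ŷ = 37.4189 + 1.9395 × 9.43
ŷ = 55.7084

Step 2: Calculate residual
Residual = 54.38 - 55.7084
Residual = -1.3284

Sign check: y < ŷ, so the point is below the line and the fit overestimates here.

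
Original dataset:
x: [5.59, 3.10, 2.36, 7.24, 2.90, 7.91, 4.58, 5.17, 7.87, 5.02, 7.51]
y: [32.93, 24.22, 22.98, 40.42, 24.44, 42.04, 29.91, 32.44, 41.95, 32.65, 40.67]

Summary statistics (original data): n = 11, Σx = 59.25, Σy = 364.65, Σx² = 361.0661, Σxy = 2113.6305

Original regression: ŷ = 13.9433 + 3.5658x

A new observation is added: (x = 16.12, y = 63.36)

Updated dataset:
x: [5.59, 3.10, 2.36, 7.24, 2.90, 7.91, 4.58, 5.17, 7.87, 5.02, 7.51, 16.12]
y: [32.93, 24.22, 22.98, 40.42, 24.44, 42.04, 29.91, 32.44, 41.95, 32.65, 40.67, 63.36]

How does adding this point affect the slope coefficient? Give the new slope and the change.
New slope β₁ = 3.0280 versus 3.5658 before: a change of -0.5378 (-15.1%).

x = 16.12 lies well outside the original x-range [2.36, 7.91] (x̄ ≈ 5.39), so this observation has high leverage and can move the slope substantially.

Step 1: Update the sums with the new point (n goes from 11 to 12)
Σx  = 59.25 + 16.12 = 75.37
Σy  = 364.65 + 63.36 = 428.01
Σx² = 361.0661 + 16.12² = 361.0661 + 259.8544 = 620.9205
Σxy = 2113.6305 + 16.12×63.36 = 2113.6305 + 1021.3632 = 3134.9937

Step 2: Recompute the slope with b₁ = (nΣxy − ΣxΣy) / (nΣx² − (Σx)²)
Numerator   = 12×3134.9937 − 75.37×428.01 = 37619.9244 − 32259.1137 = 5360.8107
Denominator = 12×620.9205 − 75.37² = 7451.0460 − 5680.6369 = 1770.4091
b₁(new) = 5360.8107 / 1770.4091 = 3.0280

(Same formula on the original sums: (11×2113.6305 − 59.25×364.65) / (11×361.0661 − 59.25²) = 1644.4230 / 461.1646 = 3.5658, matching the given fit.)

Step 3: Change in slope
Δβ₁ = 3.0280 − 3.5658 = -0.5378
Relative change = -0.5378 / 3.5658 × 100% = -15.1%
→ the slope decreases when the point is added.

A high-leverage point only changes the slope if it is off the original line; here y = 63.36 is below the original trend, so the slope decreases.
In practice: check such a point for data-entry or measurement error; examine leverage (hᵢ) and Cook's distance rather than deleting it automatically.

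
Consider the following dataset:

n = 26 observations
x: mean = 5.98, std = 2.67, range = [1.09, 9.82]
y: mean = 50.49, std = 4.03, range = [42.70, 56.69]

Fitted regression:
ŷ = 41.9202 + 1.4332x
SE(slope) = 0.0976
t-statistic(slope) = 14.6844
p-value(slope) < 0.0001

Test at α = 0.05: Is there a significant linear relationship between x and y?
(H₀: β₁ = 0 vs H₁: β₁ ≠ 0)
Since p-value < 0.0001 < α = 0.05, reject H₀ — the slope is significantly different from 0.

Hypothesis test for the slope coefficient:

H₀: β₁ = 0 (no linear relationship)
H₁: β₁ ≠ 0 (linear relationship exists)

Test statistic: t = β̂₁ / SE(β̂₁) = 1.4332 / 0.0976 = 14.6844

p < 0.0001: how often a slope estimate this far from 0 (in SE units) would arise by chance if β₁ were truly 0.

Decision rule: reject H₀ if p-value < α.
p-value < 0.0001 < α = 0.05 → reject H₀.

Conclusion: the linear association between x and y is significant at the 5% level.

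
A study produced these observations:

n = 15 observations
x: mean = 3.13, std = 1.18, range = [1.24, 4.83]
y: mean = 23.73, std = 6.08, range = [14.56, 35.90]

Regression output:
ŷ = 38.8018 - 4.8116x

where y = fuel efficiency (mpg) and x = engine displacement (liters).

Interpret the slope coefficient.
An increase of one liter in engine displacement is associated with a 4.8116 mpg decrease in predicted fuel efficiency.

The slope β₁ = -4.8116 gives the rate at which the fitted fuel efficiency changes with engine displacement.

Interpretation:
- Engine displacement up by 1 liter → predicted fuel efficiency decreases by 4.8116 mpg
- The effect is assumed constant over the observed range of x (linearity)

(β₀ = 38.8018 is the fitted value at x = 0 and is not part of the slope interpretation.)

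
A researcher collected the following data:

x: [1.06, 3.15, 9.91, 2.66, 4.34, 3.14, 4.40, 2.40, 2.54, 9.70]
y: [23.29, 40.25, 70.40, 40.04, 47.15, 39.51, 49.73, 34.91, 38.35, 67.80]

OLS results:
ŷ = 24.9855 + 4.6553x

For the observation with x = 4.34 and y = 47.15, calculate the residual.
Residual = 1.9605

The residual is the difference between the actual value and the predicted value:

Residual = y - ŷ

Step 1: Calculate predicted value
ŷ = 24.9855 + 4.6553 × 4.34
ŷ = 45.1895

Step 2: Calculate residual
Residual = 47.15 - 45.1895
Residual = 1.9605

The residual is positive, so the observed y = 47.15 sits above the regression line (the line underestimates it by 1.9605).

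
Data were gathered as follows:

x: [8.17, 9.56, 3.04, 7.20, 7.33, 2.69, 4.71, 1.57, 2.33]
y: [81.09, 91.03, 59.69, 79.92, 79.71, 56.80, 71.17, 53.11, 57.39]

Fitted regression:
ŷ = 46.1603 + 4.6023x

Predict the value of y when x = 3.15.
ŷ = 60.6575

x = 3.15 lies inside the observed range [1.57, 9.56], so the fitted equation applies directly:

ŷ = 46.1603 + 4.6023 × 3.15
ŷ = 46.1603 + 14.4972
ŷ = 60.6575

This is the fitted mean response at that x — an individual observation would come with a wider prediction interval.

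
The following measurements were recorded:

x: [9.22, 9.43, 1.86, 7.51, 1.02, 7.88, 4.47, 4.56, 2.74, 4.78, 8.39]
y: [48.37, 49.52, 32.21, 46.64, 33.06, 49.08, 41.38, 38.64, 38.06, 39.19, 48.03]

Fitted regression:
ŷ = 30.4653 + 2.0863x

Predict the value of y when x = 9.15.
ŷ = 49.5549

Plug x = 9.15 into the fitted line:

ŷ = 30.4653 + 2.0863 × 9.15
ŷ = 30.4653 + 19.0896
ŷ = 49.5549

This is the fitted mean response at that x — an individual observation would come with a wider prediction interval.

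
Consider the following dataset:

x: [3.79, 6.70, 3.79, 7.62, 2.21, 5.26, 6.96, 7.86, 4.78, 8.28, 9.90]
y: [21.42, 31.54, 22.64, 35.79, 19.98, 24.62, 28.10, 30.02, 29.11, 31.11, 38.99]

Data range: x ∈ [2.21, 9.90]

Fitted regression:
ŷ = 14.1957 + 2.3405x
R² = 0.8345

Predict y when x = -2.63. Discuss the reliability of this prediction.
ŷ = 8.0402, but this is extrapolation (below the data range [2.21, 9.90]) and may be unreliable.

Prediction calculation:
ŷ = 14.1957 + 2.3405 × (-2.63)
ŷ = 8.0402

Reliability:
- Data range: x ∈ [2.21, 9.90]
- Prediction point: x = -2.63 is 4.84 units below the observed range → this is EXTRAPOLATION, not interpolation

Why that matters here:
- There are no observations near this x to validate the fitted line there
- Real relationships often flatten, saturate, or turn nonlinear at extremes
- The standard error of prediction grows with (x − x̄)², and x = -2.63 is far from x̄ = 6.10

The R² = 0.8345 only validates the fit within [2.21, 9.90]; treat ŷ = 8.0402 with caution.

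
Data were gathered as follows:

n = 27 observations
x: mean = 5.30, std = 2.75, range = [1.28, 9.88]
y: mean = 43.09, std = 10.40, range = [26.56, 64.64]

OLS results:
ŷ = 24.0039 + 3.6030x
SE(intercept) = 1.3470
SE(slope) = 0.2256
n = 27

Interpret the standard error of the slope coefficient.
SE(β̂₁) = 0.2256 is the estimated standard deviation of the slope estimate across repeated samples; relative to β̂₁ = 3.6030 that is 6.3%, a precise estimate.

SE(β̂₁) = s / √Sxx, where s is the residual standard deviation and Sxx = Σ(x − x̄)². It is the yardstick for how far β̂₁ = 3.6030 could plausibly be from the true slope.

Relative precision:
- SE / |β̂₁| = 0.2256 / 3.6030 = 6.3%
- Rule of thumb (under 20%: precise; 20% to under 50%: moderately precise; 50% or more: imprecise) → precise

Link to the t-test: t = β̂₁ / SE(β̂₁) = 3.6030 / 0.2256 = 15.9707, the statistic for H₀: β₁ = 0.

What drives SE(β̂₁): wider spread of x values → smaller SE; larger n (here n = 27) → smaller SE; more residual scatter → larger SE.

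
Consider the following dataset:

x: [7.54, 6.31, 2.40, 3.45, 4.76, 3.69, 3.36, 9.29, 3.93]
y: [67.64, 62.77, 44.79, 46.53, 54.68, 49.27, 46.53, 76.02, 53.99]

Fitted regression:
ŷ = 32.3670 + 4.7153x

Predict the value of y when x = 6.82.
ŷ = 64.5253

Plug x = 6.82 into the fitted line:

ŷ = 32.3670 + 4.7153 × 6.82
ŷ = 32.3670 + 32.1583
ŷ = 64.5253

This is a point prediction; actual observations scatter around it by roughly the residual standard deviation.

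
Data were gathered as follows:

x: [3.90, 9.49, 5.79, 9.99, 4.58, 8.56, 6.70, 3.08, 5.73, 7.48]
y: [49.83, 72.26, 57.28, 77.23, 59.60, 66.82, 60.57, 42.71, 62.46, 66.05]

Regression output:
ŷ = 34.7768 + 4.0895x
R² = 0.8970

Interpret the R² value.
The model explains 89.70% of the variance in y (R² = 0.8970), leaving 10.30% unexplained; the fit is strong.

The coefficient of determination R² is the fraction of the total variation in y that the fitted line accounts for.

Here R² = 0.8970:
- Explained: 89.70% of the variation in y
- Unexplained (residual): 100% − 89.70% = 10.30%
- Rule of thumb (below 0.3 weak; 0.3 to below 0.7 moderate; 0.7 and above strong) → strong

Calculation: R² = 1 − (SS_res / SS_tot), where SS_res is the sum of squared residuals and SS_tot the total sum of squares.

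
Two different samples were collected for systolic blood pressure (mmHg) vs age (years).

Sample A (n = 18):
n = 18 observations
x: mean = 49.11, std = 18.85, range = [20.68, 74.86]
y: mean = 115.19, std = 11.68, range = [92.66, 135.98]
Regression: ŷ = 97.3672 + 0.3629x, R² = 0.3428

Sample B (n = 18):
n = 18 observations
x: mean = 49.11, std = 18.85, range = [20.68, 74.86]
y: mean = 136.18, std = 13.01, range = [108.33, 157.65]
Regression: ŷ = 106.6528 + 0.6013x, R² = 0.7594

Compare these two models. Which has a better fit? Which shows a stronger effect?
Model B has the better fit (R² = 0.7594 vs 0.3428). Model B shows the stronger effect (|β₁| = 0.6013 vs 0.3629).

Model Comparison:

Which explains more variance? (R²)
- Model A: R² = 0.3428 → 34.28% of variance in blood pressure explained
- Model B: R² = 0.7594 → 75.94% of variance in blood pressure explained
- 0.7594 > 0.3428 → Model B has the better fit

Strength of effect — compare |β₁|:
- Model A: β₁ = 0.3629 → predicted blood pressure rises 0.3629 mmHg per additional year of age
- Model B: β₁ = 0.6013 → predicted blood pressure rises 0.6013 mmHg per additional year of age
- |0.3629| < |0.6013| → Model B shows the stronger marginal effect

Note: A steeper slope doesn't make a better model if the scatter around the line is large.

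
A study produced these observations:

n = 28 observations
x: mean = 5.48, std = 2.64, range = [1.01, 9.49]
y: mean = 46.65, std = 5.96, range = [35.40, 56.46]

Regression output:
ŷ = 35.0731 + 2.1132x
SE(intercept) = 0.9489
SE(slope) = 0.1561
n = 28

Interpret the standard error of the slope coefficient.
SE(slope) = 0.1561 measures the uncertainty in the estimated slope. The coefficient is estimated precisely (SE/|β̂₁| = 7.4%).

SE(β̂₁) = 0.1561 says: if we drew many samples of n = 28 from the same population and refit each time, the fitted slopes would scatter with a standard deviation of roughly 0.1561 around the true β₁.

Relative precision:
- SE / |β̂₁| = 0.1561 / 2.1132 = 7.4%
- Rule of thumb (under 20%: precise; 20% to under 50%: moderately precise; 50% or more: imprecise) → precise

Link to the t-test: t = β̂₁ / SE(β̂₁) = 2.1132 / 0.1561 = 13.5375, the statistic for H₀: β₁ = 0.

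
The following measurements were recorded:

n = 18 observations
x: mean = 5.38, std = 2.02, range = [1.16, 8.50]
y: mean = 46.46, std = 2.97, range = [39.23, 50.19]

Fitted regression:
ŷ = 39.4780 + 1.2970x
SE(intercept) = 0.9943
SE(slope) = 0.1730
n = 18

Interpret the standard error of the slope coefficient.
SE(slope) = 0.1730 measures the uncertainty in the estimated slope. The coefficient is estimated precisely (SE/|β̂₁| = 13.3%).

SE(β̂₁) = 0.1730 says: if we drew many samples of n = 18 from the same population and refit each time, the fitted slopes would scatter with a standard deviation of roughly 0.1730 around the true β₁.

Relative precision:
- SE / |β̂₁| = 0.1730 / 1.2970 = 13.3%
- Rule of thumb (under 20%: precise; 20% to under 50%: moderately precise; 50% or more: imprecise) → precise

Rough 95% range (±2 SE): 1.2970 ± 0.3460 → (0.9510, 1.6430).

What drives SE(β̂₁): wider spread of x values → smaller SE; larger n (here n = 18) → smaller SE; more residual scatter → larger SE.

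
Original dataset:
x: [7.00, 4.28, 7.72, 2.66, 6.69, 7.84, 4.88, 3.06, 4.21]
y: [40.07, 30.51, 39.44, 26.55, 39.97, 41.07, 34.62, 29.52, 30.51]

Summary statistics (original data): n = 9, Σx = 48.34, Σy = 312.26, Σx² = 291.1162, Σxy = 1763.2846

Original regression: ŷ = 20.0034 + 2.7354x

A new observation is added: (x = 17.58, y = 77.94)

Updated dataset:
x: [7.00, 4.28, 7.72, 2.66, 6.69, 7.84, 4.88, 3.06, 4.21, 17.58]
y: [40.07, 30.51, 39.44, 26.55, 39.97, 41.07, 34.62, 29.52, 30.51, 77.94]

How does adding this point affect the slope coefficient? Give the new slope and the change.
The slope changes from 2.7354 to 3.3887 (change of +0.6533, or +23.9%).

x = 17.58 lies well outside the original x-range [2.66, 7.84] (x̄ ≈ 5.37), so this observation has high leverage and can move the slope substantially.

Step 1: Update the sums with the new point (n goes from 9 to 10)
Σx  = 48.34 + 17.58 = 65.92
Σy  = 312.26 + 77.94 = 390.20
Σx² = 291.1162 + 17.58² = 291.1162 + 309.0564 = 600.1726
Σxy = 1763.2846 + 17.58×77.94 = 1763.2846 + 1370.1852 = 3133.4698

Step 2: Recompute the slope with b₁ = (nΣxy − ΣxΣy) / (nΣx² − (Σx)²)
Numerator   = 10×3133.4698 − 65.92×390.20 = 31334.6980 − 25721.9840 = 5612.7140
Denominator = 10×600.1726 − 65.92² = 6001.7260 − 4345.4464 = 1656.2796
b₁(new) = 5612.7140 / 1656.2796 = 3.3887

(Same formula on the original sums: (9×1763.2846 − 48.34×312.26) / (9×291.1162 − 48.34²) = 774.9130 / 283.2902 = 2.7354, matching the given fit.)

Step 3: Change in slope
Δβ₁ = 3.3887 − 2.7354 = +0.6533
Relative change = +0.6533 / 2.7354 × 100% = +23.9%
→ the slope increases when the point is added.

Because the point sits above the extension of the original line at a high-leverage x, it tilts the fit up.
In practice: examine leverage (hᵢ) and Cook's distance rather than deleting it automatically.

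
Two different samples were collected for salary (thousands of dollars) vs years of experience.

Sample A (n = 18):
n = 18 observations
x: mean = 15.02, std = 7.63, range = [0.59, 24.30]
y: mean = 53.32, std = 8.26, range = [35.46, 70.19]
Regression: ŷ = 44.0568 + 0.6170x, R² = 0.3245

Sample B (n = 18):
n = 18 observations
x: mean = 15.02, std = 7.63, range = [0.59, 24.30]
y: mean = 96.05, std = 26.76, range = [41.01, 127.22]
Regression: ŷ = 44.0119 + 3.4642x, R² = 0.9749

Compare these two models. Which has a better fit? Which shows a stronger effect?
Model B has the better fit (R² = 0.9749 vs 0.3245). Model B shows the stronger effect (|β₁| = 3.4642 vs 0.6170).

Model Comparison:

Fit — compare R²:
- Model A: R² = 0.3245 → 32.45% of variance in salary explained
- Model B: R² = 0.9749 → 97.49% of variance in salary explained
- 0.9749 > 0.3245 → Model B has the better fit

Which has the larger per-year effect? (|β₁|)
- Model A: β₁ = 0.6170 → predicted salary rises 0.6170 thousand dollars per additional year of experience
- Model B: β₁ = 3.4642 → predicted salary rises 3.4642 thousand dollars per additional year of experience
- |0.6170| < |3.4642| → Model B shows the stronger marginal effect

Note: A better fit (higher R²) doesn't necessarily mean a more important relationship.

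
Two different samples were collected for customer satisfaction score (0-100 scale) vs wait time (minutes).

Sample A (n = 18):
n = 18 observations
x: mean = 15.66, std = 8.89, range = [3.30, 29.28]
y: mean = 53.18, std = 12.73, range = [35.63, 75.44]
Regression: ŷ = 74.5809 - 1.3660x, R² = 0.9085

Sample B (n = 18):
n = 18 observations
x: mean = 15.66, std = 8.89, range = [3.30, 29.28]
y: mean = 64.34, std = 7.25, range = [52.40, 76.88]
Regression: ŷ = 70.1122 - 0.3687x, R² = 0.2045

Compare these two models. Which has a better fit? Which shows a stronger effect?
Model A has the better fit (R² = 0.9085 vs 0.2045). Model A shows the stronger effect (|β₁| = 1.3660 vs 0.3687).

Model Comparison:

Fit — compare R²:
- Model A: R² = 0.9085 → 90.85% of variance in satisfaction score explained
- Model B: R² = 0.2045 → 20.45% of variance in satisfaction score explained
- 0.9085 > 0.2045 → Model A has the better fit

Effect size (slope magnitude):
- Model A: β₁ = -1.3660 → predicted satisfaction score falls 1.3660 points per additional minute of wait time
- Model B: β₁ = -0.3687 → predicted satisfaction score falls 0.3687 points per additional minute of wait time
- |-1.3660| > |-0.3687| → Model A shows the stronger marginal effect

Notes:
- R² measures how tightly points cluster around the line; β₁ measures how steep the line is — they answer different questions.
- A steeper slope doesn't make a better model if the scatter around the line is large.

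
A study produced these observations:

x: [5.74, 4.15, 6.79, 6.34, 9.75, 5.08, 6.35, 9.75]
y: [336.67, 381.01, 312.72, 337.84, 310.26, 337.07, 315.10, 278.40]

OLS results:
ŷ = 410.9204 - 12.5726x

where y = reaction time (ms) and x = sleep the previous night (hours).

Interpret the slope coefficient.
For each additional hour of sleep, predicted reaction time decreases by approximately 12.5726 ms.

β₁ = -12.5726 is the change in predicted reaction time (ms) per additional hour of sleep.

Interpretation:
- Sleep up by 1 hour → predicted reaction time decreases by 12.5726 ms
- This is a linear approximation: the same per-unit change is assumed across the whole observed x range

The intercept β₀ = 410.9204 is the predicted reaction time when sleep = 0; since the smallest observed x is 4.15, this is an extrapolation and mainly anchors the line.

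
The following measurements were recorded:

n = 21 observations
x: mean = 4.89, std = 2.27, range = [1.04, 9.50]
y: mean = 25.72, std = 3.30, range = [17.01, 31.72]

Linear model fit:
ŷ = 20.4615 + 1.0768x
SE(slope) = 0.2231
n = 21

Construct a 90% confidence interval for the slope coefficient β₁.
The 90% CI for β₁ is (0.6910, 1.4626)

Confidence interval for the slope:

The 90% CI for β₁ is: β̂₁ ± t*(α/2, n-2) × SE(β̂₁)

Step 1: Find critical t-value
- Confidence level = 0.9
- Degrees of freedom = n - 2 = 21 - 2 = 19
- t*(α/2, 19) = 1.7291

Step 2: Calculate margin of error
Margin = 1.7291 × 0.2231 = 0.3858

Step 3: Construct interval
CI = 1.0768 ± 0.3858
CI = (0.6910, 1.4626)

Interpretation: intervals built this way capture the true β₁ in 90% of repeated samples; here the plausible range for the per-unit effect of x on y is 0.6910 to 1.4626.
Since 0 is outside the interval, a two-sided test at α = 0.10 would reject H₀: β₁ = 0.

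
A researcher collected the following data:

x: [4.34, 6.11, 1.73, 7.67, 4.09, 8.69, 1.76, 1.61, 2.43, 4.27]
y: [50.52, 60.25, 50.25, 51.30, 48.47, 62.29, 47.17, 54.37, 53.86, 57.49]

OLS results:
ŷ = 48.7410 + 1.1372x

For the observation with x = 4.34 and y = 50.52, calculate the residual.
Residual = -3.1564

The residual is the difference between the actual value and the predicted value:

Residual = y - ŷ

Step 1: Calculate predicted value
ŷ = 48.7410 + 1.1372 × 4.34
ŷ = 53.6764

Step 2: Calculate residual
Residual = 50.52 - 53.6764
Residual = -3.1564

Sign check: y < ŷ, so the point is below the line and the fit overestimates here.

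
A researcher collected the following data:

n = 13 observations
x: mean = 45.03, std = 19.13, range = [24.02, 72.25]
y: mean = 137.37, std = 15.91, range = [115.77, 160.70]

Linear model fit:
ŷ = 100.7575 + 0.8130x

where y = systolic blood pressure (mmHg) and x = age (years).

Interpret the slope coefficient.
For each additional year of age, predicted blood pressure increases by approximately 0.8130 mmHg.

The slope coefficient β₁ = 0.8130 represents the marginal effect of age on blood pressure.

Interpretation:
- Age up by 1 year → predicted blood pressure increases by 0.8130 mmHg
- The effect is assumed constant over the observed range of x (linearity)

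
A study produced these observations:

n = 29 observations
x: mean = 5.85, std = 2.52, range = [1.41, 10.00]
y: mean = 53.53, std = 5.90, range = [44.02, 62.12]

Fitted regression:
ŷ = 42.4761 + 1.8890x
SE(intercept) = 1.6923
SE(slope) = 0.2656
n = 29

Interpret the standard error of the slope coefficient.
The slope 1.8890 is pinned down to within about ±0.2656 (one SE) by these data — relative uncertainty 14.1%, i.e. precise.

What SE measures:
- The standard error quantifies the sampling variability of the coefficient estimate
- It is the estimated standard deviation of β̂₁ across hypothetical repeated samples of the same size
- Smaller SE → more precise estimate

Relative precision:
- SE / |β̂₁| = 0.2656 / 1.8890 = 14.1%
- Rule of thumb (under 20%: precise; 20% to under 50%: moderately precise; 50% or more: imprecise) → precise

Link to the t-test: t = β̂₁ / SE(β̂₁) = 1.8890 / 0.2656 = 7.1122, the statistic for H₀: β₁ = 0.

What drives SE(β̂₁): wider spread of x values → smaller SE; larger n (here n = 29) → smaller SE; more residual scatter → larger SE.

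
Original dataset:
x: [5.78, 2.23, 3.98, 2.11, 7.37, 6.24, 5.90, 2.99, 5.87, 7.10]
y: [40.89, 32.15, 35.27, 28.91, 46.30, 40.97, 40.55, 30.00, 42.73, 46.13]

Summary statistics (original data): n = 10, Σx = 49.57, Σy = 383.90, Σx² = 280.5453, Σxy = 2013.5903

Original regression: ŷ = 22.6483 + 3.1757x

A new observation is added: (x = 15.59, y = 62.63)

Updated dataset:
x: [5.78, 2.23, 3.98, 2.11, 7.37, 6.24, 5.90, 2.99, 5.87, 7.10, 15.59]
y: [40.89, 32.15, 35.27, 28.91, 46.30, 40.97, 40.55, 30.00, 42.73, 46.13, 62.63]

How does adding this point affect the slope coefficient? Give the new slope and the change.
Adding the point moves β₁ from 3.1757 to 2.5064, i.e. it decreases by 0.6693 (-21.1%).

x = 15.59 lies well outside the original x-range [2.11, 7.37] (x̄ ≈ 4.96), so this observation has high leverage and can move the slope substantially.

Step 1: Update the sums with the new point (n goes from 10 to 11)
Σx  = 49.57 + 15.59 = 65.16
Σy  = 383.90 + 62.63 = 446.53
Σx² = 280.5453 + 15.59² = 280.5453 + 243.0481 = 523.5934
Σxy = 2013.5903 + 15.59×62.63 = 2013.5903 + 976.4017 = 2989.9920

Step 2: Recompute the slope with b₁ = (nΣxy − ΣxΣy) / (nΣx² − (Σx)²)
Numerator   = 11×2989.9920 − 65.16×446.53 = 32889.9120 − 29095.8948 = 3794.0172
Denominator = 11×523.5934 − 65.16² = 5759.5274 − 4245.8256 = 1513.7018
b₁(new) = 3794.0172 / 1513.7018 = 2.5064

(Same formula on the original sums: (10×2013.5903 − 49.57×383.90) / (10×280.5453 − 49.57²) = 1105.9800 / 348.2681 = 3.1757, matching the given fit.)

Step 3: Change in slope
Δβ₁ = 2.5064 − 3.1757 = -0.6693
Relative change = -0.6693 / 3.1757 × 100% = -21.1%
→ the slope decreases when the point is added.

Because the point sits below the extension of the original line at a high-leverage x, it tilts the fit down.
In practice: refit with and without it and report both if conclusions differ; check such a point for data-entry or measurement error.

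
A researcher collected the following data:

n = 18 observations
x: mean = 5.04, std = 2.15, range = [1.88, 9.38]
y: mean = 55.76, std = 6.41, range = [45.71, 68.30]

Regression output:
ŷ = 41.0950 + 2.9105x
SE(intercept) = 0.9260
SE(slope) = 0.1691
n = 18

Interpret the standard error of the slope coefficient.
SE(slope) = 0.1691 measures the uncertainty in the estimated slope. The coefficient is estimated precisely (SE/|β̂₁| = 5.8%).

SE(β̂₁) = s / √Sxx, where s is the residual standard deviation and Sxx = Σ(x − x̄)². It is the yardstick for how far β̂₁ = 2.9105 could plausibly be from the true slope.

Relative precision:
- SE / |β̂₁| = 0.1691 / 2.9105 = 5.8%
- Rule of thumb (under 20%: precise; 20% to under 50%: moderately precise; 50% or more: imprecise) → precise

Link to interval estimation: a confidence interval for β₁ is β̂₁ ± t* × 0.1691, so SE sets the half-width per unit of t*.

What drives SE(β̂₁): wider spread of x values → smaller SE; larger n (here n = 18) → smaller SE.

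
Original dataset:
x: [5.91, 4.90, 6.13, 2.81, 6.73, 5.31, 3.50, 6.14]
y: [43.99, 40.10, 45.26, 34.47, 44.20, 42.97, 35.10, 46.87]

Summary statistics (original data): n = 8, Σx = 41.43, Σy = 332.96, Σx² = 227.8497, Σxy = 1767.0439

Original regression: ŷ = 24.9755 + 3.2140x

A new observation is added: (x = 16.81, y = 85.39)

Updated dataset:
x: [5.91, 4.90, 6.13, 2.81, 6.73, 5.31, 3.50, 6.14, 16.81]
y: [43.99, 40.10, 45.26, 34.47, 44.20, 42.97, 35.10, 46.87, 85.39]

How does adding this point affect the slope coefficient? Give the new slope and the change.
New slope β₁ = 3.7085 versus 3.2140 before: a change of +0.4945 (+15.4%).

The new point has HIGH LEVERAGE: x = 16.81 is far from the original mean x̄ = 41.43/8 ≈ 5.18 (original range [2.81, 6.73]).

Step 1: Update the sums with the new point (n goes from 8 to 9)
Σx  = 41.43 + 16.81 = 58.24
Σy  = 332.96 + 85.39 = 418.35
Σx² = 227.8497 + 16.81² = 227.8497 + 282.5761 = 510.4258
Σxy = 1767.0439 + 16.81×85.39 = 1767.0439 + 1435.4059 = 3202.4498

Step 2: Recompute the slope with b₁ = (nΣxy − ΣxΣy) / (nΣx² − (Σx)²)
Numerator   = 9×3202.4498 − 58.24×418.35 = 28822.0482 − 24364.7040 = 4457.3442
Denominator = 9×510.4258 − 58.24² = 4593.8322 − 3391.8976 = 1201.9346
b₁(new) = 4457.3442 / 1201.9346 = 3.7085

(Same formula on the original sums: (8×1767.0439 − 41.43×332.96) / (8×227.8497 − 41.43²) = 341.8184 / 106.3527 = 3.2140, matching the given fit.)

Step 3: Change in slope
Δβ₁ = 3.7085 − 3.2140 = +0.4945
Relative change = +0.4945 / 3.2140 × 100% = +15.4%
→ the slope increases when the point is added.

Because the point sits above the extension of the original line at a high-leverage x, it tilts the fit up.
In practice: check such a point for data-entry or measurement error.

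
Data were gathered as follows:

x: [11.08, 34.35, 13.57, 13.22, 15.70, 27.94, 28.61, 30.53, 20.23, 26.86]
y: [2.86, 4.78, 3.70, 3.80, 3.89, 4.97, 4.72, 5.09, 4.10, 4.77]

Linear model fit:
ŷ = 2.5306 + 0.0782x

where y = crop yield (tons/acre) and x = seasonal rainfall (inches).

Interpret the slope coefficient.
On average, crop yield is about 0.0782 tons/acre higher for every extra inch of rainfall.

β₁ = 0.0782 is the change in predicted crop yield (tons/acre) per additional inch of rainfall.

Interpretation:
- Rainfall up by 1 inch → predicted crop yield increases by 0.0782 tons/acre
- This is a linear approximation: the same per-unit change is assumed across the whole observed x range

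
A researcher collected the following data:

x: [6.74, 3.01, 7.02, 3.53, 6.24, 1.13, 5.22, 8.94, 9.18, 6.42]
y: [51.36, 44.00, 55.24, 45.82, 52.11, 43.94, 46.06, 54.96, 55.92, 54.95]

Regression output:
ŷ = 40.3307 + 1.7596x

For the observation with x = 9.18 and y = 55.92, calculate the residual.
Residual = -0.5638

The residual is the difference between the actual value and the predicted value:

Residual = y - ŷ

Step 1: Calculate predicted value
ŷ = 40.3307 + 1.7596 × 9.18
ŷ = 56.4838

Step 2: Calculate residual
Residual = 55.92 - 56.4838
Residual = -0.5638

Interpretation: the model overestimates the actual value by 0.5638 at this point (negative residual → observation lies below the fitted line).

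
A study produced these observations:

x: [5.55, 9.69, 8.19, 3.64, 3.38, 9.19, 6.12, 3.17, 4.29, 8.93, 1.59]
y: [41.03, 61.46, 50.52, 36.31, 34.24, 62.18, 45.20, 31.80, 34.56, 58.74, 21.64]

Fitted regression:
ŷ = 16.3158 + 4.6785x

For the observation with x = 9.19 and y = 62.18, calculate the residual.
Residual = 2.8688

The residual is the difference between the actual value and the predicted value:

Residual = y - ŷ

Step 1: Calculate predicted value
ŷ = 16.3158 + 4.6785 × 9.19
ŷ = 59.3112

Step 2: Calculate residual
Residual = 62.18 - 59.3112
Residual = 2.8688

Sign check: y > ŷ, so the point is above the line and the fit underestimates here.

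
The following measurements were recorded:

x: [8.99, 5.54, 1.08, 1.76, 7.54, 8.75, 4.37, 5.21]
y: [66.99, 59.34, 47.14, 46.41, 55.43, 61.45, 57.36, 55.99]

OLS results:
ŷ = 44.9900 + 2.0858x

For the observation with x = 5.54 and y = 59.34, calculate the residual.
Residual = 2.7947

The residual is the difference between the actual value and the predicted value:

Residual = y - ŷ

Step 1: Calculate predicted value
ŷ = 44.9900 + 2.0858 × 5.54
ŷ = 56.5453

Step 2: Calculate residual
Residual = 59.34 - 56.5453
Residual = 2.7947

The residual is positive, so the observed y = 59.34 sits above the regression line (the line underestimates it by 2.7947).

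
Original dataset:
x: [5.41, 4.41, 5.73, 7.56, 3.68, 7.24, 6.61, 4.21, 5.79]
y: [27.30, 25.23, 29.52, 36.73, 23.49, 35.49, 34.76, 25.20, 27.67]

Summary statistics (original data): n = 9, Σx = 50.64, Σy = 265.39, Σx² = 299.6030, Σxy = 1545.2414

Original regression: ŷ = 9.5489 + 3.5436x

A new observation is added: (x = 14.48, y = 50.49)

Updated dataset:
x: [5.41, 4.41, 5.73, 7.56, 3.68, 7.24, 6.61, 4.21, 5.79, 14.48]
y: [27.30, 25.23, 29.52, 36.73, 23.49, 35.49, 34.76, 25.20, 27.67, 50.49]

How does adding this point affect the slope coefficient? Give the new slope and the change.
The slope changes from 3.5436 to 2.5739 (change of -0.9697, or -27.4%).

The new point has HIGH LEVERAGE: x = 14.48 is far from the original mean x̄ = 50.64/9 ≈ 5.63 (original range [3.68, 7.56]).

Step 1: Update the sums with the new point (n goes from 9 to 10)
Σx  = 50.64 + 14.48 = 65.12
Σy  = 265.39 + 50.49 = 315.88
Σx² = 299.6030 + 14.48² = 299.6030 + 209.6704 = 509.2734
Σxy = 1545.2414 + 14.48×50.49 = 1545.2414 + 731.0952 = 2276.3366

Step 2: Recompute the slope with b₁ = (nΣxy − ΣxΣy) / (nΣx² − (Σx)²)
Numerator   = 10×2276.3366 − 65.12×315.88 = 22763.3660 − 20570.1056 = 2193.2604
Denominator = 10×509.2734 − 65.12² = 5092.7340 − 4240.6144 = 852.1196
b₁(new) = 2193.2604 / 852.1196 = 2.5739

(Same formula on the original sums: (9×1545.2414 − 50.64×265.39) / (9×299.6030 − 50.64²) = 467.8230 / 132.0174 = 3.5436, matching the given fit.)

Step 3: Change in slope
Δβ₁ = 2.5739 − 3.5436 = -0.9697
Relative change = -0.9697 / 3.5436 × 100% = -27.4%
→ the slope decreases when the point is added.

A high-leverage point only changes the slope if it is off the original line; here y = 50.49 is below the original trend, so the slope decreases.
In practice: investigate whether it comes from the same population as the rest of the sample.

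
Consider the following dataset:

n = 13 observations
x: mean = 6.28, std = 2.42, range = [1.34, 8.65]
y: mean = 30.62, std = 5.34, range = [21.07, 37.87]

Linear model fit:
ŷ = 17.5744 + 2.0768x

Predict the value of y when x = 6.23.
ŷ = 30.5129

Plug x = 6.23 into the fitted line:

ŷ = 17.5744 + 2.0768 × 6.23
ŷ = 17.5744 + 12.9385
ŷ = 30.5129

This is a point prediction; actual observations scatter around it by roughly the residual standard deviation.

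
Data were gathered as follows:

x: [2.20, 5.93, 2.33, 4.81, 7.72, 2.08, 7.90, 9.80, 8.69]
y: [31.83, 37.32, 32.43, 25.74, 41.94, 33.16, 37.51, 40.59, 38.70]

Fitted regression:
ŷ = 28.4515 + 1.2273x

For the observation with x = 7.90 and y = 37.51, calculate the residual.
Residual = -0.6372

The residual is the difference between the actual value and the predicted value:

Residual = y - ŷ

Step 1: Calculate predicted value
ŷ = 28.4515 + 1.2273 × 7.90
ŷ = 38.1472

Step 2: Calculate residual
Residual = 37.51 - 38.1472
Residual = -0.6372

Sign check: y < ŷ, so the point is below the line and the fit overestimates here.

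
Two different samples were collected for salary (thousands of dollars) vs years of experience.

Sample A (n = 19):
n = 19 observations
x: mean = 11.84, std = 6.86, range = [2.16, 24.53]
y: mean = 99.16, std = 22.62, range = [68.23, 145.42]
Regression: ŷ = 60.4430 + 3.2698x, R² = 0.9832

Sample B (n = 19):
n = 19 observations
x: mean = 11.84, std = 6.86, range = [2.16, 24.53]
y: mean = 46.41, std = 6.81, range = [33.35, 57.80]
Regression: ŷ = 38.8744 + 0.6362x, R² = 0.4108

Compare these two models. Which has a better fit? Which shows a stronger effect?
Model A has the better fit (R² = 0.9832 vs 0.4108). Model A shows the stronger effect (|β₁| = 3.2698 vs 0.6362).

Model Comparison:

Goodness of fit (R²):
- Model A: R² = 0.9832 → 98.32% of variance in salary explained
- Model B: R² = 0.4108 → 41.08% of variance in salary explained
- 0.9832 > 0.4108 → Model A has the better fit

Effect size (slope magnitude):
- Model A: β₁ = 3.2698 → predicted salary rises 3.2698 thousand dollars per additional year of experience
- Model B: β₁ = 0.6362 → predicted salary rises 0.6362 thousand dollars per additional year of experience
- |3.2698| > |0.6362| → Model A shows the stronger marginal effect

Notes:
- The two samples could reflect different populations, time periods, or measurement quality.
- R² measures how tightly points cluster around the line; β₁ measures how steep the line is — they answer different questions.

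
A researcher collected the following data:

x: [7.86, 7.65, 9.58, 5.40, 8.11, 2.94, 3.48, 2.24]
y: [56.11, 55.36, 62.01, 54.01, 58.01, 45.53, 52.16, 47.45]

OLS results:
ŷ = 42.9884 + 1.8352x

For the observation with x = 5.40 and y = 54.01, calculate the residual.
Residual = 1.1115

The residual is the difference between the actual value and the predicted value:

Residual = y - ŷ

Step 1: Calculate predicted value
ŷ = 42.9884 + 1.8352 × 5.40
ŷ = 52.8985

Step 2: Calculate residual
Residual = 54.01 - 52.8985
Residual = 1.1115

Sign check: y > ŷ, so the point is above the line and the fit underestimates here.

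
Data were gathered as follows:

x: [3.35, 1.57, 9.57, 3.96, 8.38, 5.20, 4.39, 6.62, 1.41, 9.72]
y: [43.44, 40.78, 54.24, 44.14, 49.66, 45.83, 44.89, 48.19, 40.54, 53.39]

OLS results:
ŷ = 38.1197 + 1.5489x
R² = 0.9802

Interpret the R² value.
R² = 0.9802 means 98.02% of the variation in y is explained by the linear relationship with x. This indicates a strong fit.

The coefficient of determination R² is the fraction of the total variation in y that the fitted line accounts for.

Here R² = 0.9802:
- Explained: 98.02% of the variation in y
- Unexplained (residual): 100% − 98.02% = 1.98%
- Rule of thumb (below 0.3 weak; 0.3 to below 0.7 moderate; 0.7 and above strong) → strong

Calculation: R² = 1 − (SS_res / SS_tot), where SS_res is the sum of squared residuals and SS_tot the total sum of squares.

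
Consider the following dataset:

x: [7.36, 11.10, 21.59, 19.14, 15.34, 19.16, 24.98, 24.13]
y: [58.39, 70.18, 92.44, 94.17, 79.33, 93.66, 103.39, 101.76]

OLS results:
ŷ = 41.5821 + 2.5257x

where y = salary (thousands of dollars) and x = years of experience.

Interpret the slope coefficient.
On average, salary is about 2.5257 thousand dollars higher for every extra year of experience.

The slope β₁ = 2.5257 gives the rate at which the fitted salary changes with experience.

Interpretation:
- Experience up by 1 year → predicted salary increases by 2.5257 thousand dollars
- The effect is assumed constant over the observed range of x (linearity)

The intercept β₀ = 41.5821 is the predicted salary when experience = 0; since the smallest observed x is 7.36, this is an extrapolation and mainly anchors the line.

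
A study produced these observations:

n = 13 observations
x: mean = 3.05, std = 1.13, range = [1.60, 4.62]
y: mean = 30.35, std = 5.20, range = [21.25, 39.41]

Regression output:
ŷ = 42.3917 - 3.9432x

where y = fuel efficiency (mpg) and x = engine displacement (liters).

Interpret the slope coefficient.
For each additional liter of engine displacement, predicted fuel efficiency decreases by approximately 3.9432 mpg.

The slope β₁ = -3.9432 gives the rate at which the fitted fuel efficiency changes with engine displacement.

Interpretation:
- Engine displacement up by 1 liter → predicted fuel efficiency decreases by 3.9432 mpg
- This is a linear approximation: the same per-unit change is assumed across the whole observed x range
- The sign (−) gives the direction; the magnitude 3.9432 gives the size of the effect per liter

The intercept β₀ = 42.3917 is the predicted fuel efficiency when engine displacement = 0; since the smallest observed x is 1.60, this is an extrapolation and mainly anchors the line.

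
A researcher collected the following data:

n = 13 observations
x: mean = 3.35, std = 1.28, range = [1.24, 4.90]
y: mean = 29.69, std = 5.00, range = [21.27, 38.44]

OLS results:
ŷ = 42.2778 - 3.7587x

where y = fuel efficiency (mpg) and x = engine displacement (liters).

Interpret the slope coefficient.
On average, fuel efficiency is about 3.7587 mpg lower for every extra liter of engine displacement.

The slope coefficient β₁ = -3.7587 represents the marginal effect of engine displacement on fuel efficiency.

Interpretation:
- Engine displacement up by 1 liter → predicted fuel efficiency decreases by 3.7587 mpg
- This is a linear approximation: the same per-unit change is assumed across the whole observed x range
- The sign (−) gives the direction; the magnitude 3.7587 gives the size of the effect per liter

(β₀ = 42.2778 is the fitted value at x = 0 and is not part of the slope interpretation.)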